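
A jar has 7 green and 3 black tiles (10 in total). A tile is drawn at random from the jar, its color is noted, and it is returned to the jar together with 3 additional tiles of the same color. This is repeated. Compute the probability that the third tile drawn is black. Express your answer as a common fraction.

Sum over the four possibilities for the first two draws (black/not-black each), tracking how the black count and total change by +3 per draw.
P(third is black) = 3/10 ≈ 0.3000. (In a Pólya urn every draw has the same marginal probability 3/10.)

3/10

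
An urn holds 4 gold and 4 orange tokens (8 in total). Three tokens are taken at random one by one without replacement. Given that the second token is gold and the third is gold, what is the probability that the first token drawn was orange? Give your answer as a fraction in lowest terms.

P(first=orange and the second token is gold and the third is gold) = (4/8)·(4/7)·(3/6) = 1/7.
P(E) = Σ over first color = 1/14 + 1/7 = 3/14.
By Bayes, P(first=orange | E) = 1/7 / 3/14 = 2/3 ≈ 0.6667.

2/3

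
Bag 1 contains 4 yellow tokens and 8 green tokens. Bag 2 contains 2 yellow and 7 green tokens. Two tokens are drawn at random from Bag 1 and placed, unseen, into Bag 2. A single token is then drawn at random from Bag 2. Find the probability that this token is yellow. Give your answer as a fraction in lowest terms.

Condition on how many of the transferred tokens are yellow (from Bag 1: 4 yellow of 12; then Bag 2 has 11 total).
  0 yellow: C(4,0)C(8,2)/C(12,2) = 14/33; then P = 2/11
  1 yellow: C(4,1)C(8,1)/C(12,2) = 16/33; then P = 3/11
  2 yellow: C(4,2)C(8,0)/C(12,2) = 1/11; then P = 4/11
P(yellow from Bag 2) = 8/33 ≈ 0.2424.

8/33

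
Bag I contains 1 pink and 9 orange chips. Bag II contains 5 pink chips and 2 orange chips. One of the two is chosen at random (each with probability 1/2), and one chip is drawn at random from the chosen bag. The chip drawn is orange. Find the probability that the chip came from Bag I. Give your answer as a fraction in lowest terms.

P(orange | Bag I) = 9/10; P(orange | Bag II) = 2/7.
P(orange) = 1/2·9/10 + 1/2·2/7 = 83/140.
By Bayes' rule, P(Bag I | orange) = 9/20 / 83/140 = 63/83 ≈ 0.7590.

63/83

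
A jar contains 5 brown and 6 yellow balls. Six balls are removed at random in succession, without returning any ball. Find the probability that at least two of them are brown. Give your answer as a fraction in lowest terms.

431/462

Sum the hypergeometric tail for j = 2,…,5 brown balls.
Favorable = C(5,2)·C(6,4) + C(5,3)·C(6,3) + C(5,4)·C(6,2) + C(5,5)·C(6,1) = 431; total = C(11,6) = 462.
P = 431/462 = 431/462 ≈ 0.9329.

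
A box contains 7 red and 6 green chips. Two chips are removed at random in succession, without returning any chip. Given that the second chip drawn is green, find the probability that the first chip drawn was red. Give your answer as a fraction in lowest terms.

7/12

P(first=red and the second chip drawn is green) = (7/13)·(6/12) = 7/26.
P(the second chip drawn is green) = Σ over first color = 7/26 + 5/26 = 6/13.
By Bayes, P(first=red | the second chip drawn is green) = 7/26 / 6/13 = 7/12 ≈ 0.5833.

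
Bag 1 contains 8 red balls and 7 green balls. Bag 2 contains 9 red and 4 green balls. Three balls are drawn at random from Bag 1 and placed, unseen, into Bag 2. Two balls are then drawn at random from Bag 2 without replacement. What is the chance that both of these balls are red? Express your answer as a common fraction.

32/75

Condition on how many of the transferred balls are red (from Bag 1: 8 red of 15; then Bag 2 has 16 total).
  0 red: C(8,0)C(7,3)/C(15,3) = 1/13; then P = C(9,2)/C(16,2) = 3/10
  1 red: C(8,1)C(7,2)/C(15,3) = 24/65; then P = C(10,2)/C(16,2) = 3/8
  2 red: C(8,2)C(7,1)/C(15,3) = 28/65; then P = C(11,2)/C(16,2) = 11/24
  3 red: C(8,3)C(7,0)/C(15,3) = 8/65; then P = C(12,2)/C(16,2) = 11/20
P(both red) = 32/75 ≈ 0.4267.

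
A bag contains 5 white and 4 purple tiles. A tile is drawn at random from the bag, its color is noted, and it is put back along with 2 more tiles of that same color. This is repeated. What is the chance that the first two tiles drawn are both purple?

8/33

After a purple draw the bag holds 6 purple out of 11.
P = (4/9)·(6/11) = 8/33 ≈ 0.2424.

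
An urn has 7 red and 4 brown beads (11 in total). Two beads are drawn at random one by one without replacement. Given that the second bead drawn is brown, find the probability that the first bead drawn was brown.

3/10

P(first=brown and the second bead drawn is brown) = (4/11)·(3/10) = 6/55.
P(the second bead drawn is brown) = Σ over first color = 14/55 + 6/55 = 4/11.
By Bayes, P(first=brown | the second bead drawn is brown) = 6/55 / 4/11 = 3/10 ≈ 0.3000.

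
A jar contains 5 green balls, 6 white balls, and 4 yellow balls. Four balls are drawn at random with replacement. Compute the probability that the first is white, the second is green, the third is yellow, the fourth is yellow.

Multiply the conditional probability of each draw in order, with replacement (the composition resets each draw).
P = (6/15) · (5/15) · (4/15) · (4/15) = 32/3375 ≈ 0.0095.

32/3375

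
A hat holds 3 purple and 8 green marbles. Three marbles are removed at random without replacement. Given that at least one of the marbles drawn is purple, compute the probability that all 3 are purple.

1/109

P(all 3 purple) = C(3,3)/C(11,3) = 1/165; P(at least one purple) = 1 − C(8,3)/C(11,3) = 109/165.
Since 'all 3 purple' ⊆ 'at least one purple', P(all 3 | at least one) = 1/165 / 109/165 = 1/109 ≈ 0.0092.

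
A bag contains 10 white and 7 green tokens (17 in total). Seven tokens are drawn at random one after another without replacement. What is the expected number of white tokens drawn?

70/17

By linearity of expectation, E[X] = Σ P(draw i is white); by symmetry each draw (even without replacement) has P(white) = 10/17.
E[X] = 7 · 10/17 = 70/17 ≈ 4.1176.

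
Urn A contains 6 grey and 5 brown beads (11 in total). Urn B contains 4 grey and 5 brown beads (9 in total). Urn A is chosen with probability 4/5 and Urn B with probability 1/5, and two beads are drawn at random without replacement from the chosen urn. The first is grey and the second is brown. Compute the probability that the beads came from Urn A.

P(E | Urn A) = 3/11; P(E | Urn B) = 5/18.
P(E) = 4/5·3/11 + 1/5·5/18 = 271/990.
By Bayes' rule, P(Urn A | E) = 12/55 / 271/990 = 216/271 ≈ 0.7970.

216/271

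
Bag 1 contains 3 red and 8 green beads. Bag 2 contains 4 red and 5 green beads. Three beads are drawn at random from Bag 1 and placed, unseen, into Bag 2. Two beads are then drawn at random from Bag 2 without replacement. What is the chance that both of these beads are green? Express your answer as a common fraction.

Condition on how many of the transferred beads are green (from Bag 1: 8 green of 11; then Bag 2 has 12 total).
  0 green: C(8,0)C(3,3)/C(11,3) = 1/165; then P = C(5,2)/C(12,2) = 5/33
  1 green: C(8,1)C(3,2)/C(11,3) = 8/55; then P = C(6,2)/C(12,2) = 5/22
  2 green: C(8,2)C(3,1)/C(11,3) = 28/55; then P = C(7,2)/C(12,2) = 7/22
  3 green: C(8,3)C(3,0)/C(11,3) = 56/165; then P = C(8,2)/C(12,2) = 14/33
P(both green) = 617/1815 ≈ 0.3399.

617/1815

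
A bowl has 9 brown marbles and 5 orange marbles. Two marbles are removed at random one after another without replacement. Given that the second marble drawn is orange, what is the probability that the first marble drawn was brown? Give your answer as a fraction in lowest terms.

9/13

P(first=brown and the second marble drawn is orange) = (9/14)·(5/13) = 45/182.
P(the second marble drawn is orange) = Σ over first color = 45/182 + 10/91 = 5/14.
By Bayes, P(first=brown | the second marble drawn is orange) = 45/182 / 5/14 = 9/13 ≈ 0.6923.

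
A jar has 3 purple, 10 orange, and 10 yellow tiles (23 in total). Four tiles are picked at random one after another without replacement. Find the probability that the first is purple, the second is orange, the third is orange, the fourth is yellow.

45/3542

Multiply the conditional probability of each draw in order, without replacement, so each draw removes one from its color and from the total.
P = (3/23) · (10/22) · (9/21) · (10/20) = 45/3542 ≈ 0.0127.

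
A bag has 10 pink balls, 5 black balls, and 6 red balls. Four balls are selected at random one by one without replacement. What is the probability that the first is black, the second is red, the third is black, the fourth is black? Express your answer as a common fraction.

1/399

Multiply the conditional probability of each draw in order, without replacement, so each draw removes one from its color and from the total.
P = (5/21) · (6/20) · (4/19) · (3/18) = 1/399 ≈ 0.0025.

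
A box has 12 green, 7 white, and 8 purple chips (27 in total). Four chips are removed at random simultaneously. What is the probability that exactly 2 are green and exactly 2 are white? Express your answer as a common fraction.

77/975

Unordered draws without replacement: count favorable combinations over C(27,4).
Favorable = C(12,2) · C(7,2) · C(8,0) = 1386; total = C(27,4) = 17550.
P = 1386/17550 = 77/975 ≈ 0.0790.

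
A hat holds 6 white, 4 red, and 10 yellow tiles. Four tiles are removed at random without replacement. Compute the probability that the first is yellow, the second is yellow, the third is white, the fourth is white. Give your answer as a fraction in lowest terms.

15/646

Multiply the conditional probability of each draw in order, without replacement, so each draw removes one from its color and from the total.
P = (10/20) · (9/19) · (6/18) · (5/17) = 15/646 ≈ 0.0232.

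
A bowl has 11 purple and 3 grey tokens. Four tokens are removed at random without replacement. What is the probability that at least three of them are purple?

75/91

Sum the hypergeometric tail for j = 3,…,4 purple tokens.
Favorable = C(11,3)·C(3,1) + C(11,4)·C(3,0) = 825; total = C(14,4) = 1001.
P = 825/1001 = 75/91 ≈ 0.8242.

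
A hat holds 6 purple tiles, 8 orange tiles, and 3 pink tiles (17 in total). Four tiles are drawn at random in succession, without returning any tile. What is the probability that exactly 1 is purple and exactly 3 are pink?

3/1190

Unordered draws without replacement: count favorable combinations over C(17,4).
Favorable = C(6,1) · C(8,0) · C(3,3) = 6; total = C(17,4) = 2380.
P = 6/2380 = 3/1190 ≈ 0.0025.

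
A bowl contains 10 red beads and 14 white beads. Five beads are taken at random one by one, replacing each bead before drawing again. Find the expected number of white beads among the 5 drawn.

35/12

By linearity of expectation, E[X] = Σ P(draw i is white); each independent draw has P(white) = 14/24.
E[X] = 5 · 14/24 = 35/12 ≈ 2.9167.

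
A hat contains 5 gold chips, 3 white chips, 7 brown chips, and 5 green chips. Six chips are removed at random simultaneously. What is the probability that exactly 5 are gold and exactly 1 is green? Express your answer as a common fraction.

1/7752

Unordered draws without replacement: count favorable combinations over C(20,6).
Favorable = C(5,5) · C(3,0) · C(7,0) · C(5,1) = 5; total = C(20,6) = 38760.
P = 5/38760 = 1/7752 ≈ 0.0001.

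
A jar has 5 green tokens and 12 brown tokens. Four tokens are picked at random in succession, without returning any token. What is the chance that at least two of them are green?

Sum the hypergeometric tail for j = 2,…,4 green tokens.
Favorable = C(5,2)·C(12,2) + C(5,3)·C(12,1) + C(5,4)·C(12,0) = 785; total = C(17,4) = 2380.
P = 785/2380 = 157/476 ≈ 0.3298.

157/476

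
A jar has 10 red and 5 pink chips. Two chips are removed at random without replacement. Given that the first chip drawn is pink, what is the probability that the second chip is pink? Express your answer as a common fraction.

After removing 1 pink, the jar has 4 pink out of 14 remaining.
P(second is pink | given) = 4/14 = 2/7 ≈ 0.2857.

2/7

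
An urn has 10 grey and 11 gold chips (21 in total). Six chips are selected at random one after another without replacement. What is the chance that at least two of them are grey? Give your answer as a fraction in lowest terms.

1171/1292

Sum the hypergeometric tail for j = 2,…,6 grey chips.
Favorable = C(10,2)·C(11,4) + C(10,3)·C(11,3) + C(10,4)·C(11,2) + C(10,5)·C(11,1) + C(10,6)·C(11,0) = 49182; total = C(21,6) = 54264.
P = 49182/54264 = 1171/1292 ≈ 0.9063.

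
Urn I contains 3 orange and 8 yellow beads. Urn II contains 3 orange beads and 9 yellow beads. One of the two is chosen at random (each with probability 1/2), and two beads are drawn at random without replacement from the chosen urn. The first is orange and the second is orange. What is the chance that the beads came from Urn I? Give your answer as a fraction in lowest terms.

P(E | Urn I) = 3/55; P(E | Urn II) = 1/22.
P(E) = 1/2·3/55 + 1/2·1/22 = 1/20.
By Bayes' rule, P(Urn I | E) = 3/110 / 1/20 = 6/11 ≈ 0.5455.

6/11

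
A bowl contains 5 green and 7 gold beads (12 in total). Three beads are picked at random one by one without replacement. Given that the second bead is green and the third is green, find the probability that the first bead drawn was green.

P(first=green and the second bead is green and the third is green) = (5/12)·(4/11)·(3/10) = 1/22.
P(E) = Σ over first color = 1/22 + 7/66 = 5/33.
By Bayes, P(first=green | E) = 1/22 / 5/33 = 3/10 ≈ 0.3000.

3/10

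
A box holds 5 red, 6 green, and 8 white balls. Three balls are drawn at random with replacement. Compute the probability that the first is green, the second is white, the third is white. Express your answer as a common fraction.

Multiply the conditional probability of each draw in order, with replacement (the composition resets each draw).
P = (6/19) · (8/19) · (8/19) = 384/6859 ≈ 0.0560.

384/6859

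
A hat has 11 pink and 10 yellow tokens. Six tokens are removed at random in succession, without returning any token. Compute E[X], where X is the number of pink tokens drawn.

By linearity of expectation, E[X] = Σ P(draw i is pink); by symmetry each draw (even without replacement) has P(pink) = 11/21.
E[X] = 6 · 11/21 = 22/7 ≈ 3.1429.

22/7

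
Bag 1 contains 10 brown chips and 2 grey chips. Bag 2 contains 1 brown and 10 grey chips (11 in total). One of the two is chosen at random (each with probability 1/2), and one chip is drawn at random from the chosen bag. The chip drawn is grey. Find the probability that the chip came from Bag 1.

11/71

P(grey | Bag 1) = 1/6; P(grey | Bag 2) = 10/11.
P(grey) = 1/2·1/6 + 1/2·10/11 = 71/132.
By Bayes' rule, P(Bag 1 | grey) = 1/12 / 71/132 = 11/71 ≈ 0.1549.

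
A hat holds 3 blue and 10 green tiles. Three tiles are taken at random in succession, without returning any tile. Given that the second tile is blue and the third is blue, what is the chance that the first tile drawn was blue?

P(first=blue and the second tile is blue and the third is blue) = (3/13)·(2/12)·(1/11) = 1/286.
P(E) = Σ over first color = 1/286 + 5/143 = 1/26.
By Bayes, P(first=blue | E) = 1/286 / 1/26 = 1/11 ≈ 0.0909.

1/11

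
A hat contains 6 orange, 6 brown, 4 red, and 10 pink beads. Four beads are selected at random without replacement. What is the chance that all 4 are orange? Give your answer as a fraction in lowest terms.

Unordered draws without replacement: count favorable combinations over C(26,4).
Favorable = C(6,4) · C(6,0) · C(4,0) · C(10,0) = 15; total = C(26,4) = 14950.
P = 15/14950 = 3/2990 ≈ 0.0010.

3/2990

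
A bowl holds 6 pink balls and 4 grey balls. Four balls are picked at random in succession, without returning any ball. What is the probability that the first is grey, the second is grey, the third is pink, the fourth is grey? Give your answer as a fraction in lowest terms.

1/35

Multiply the conditional probability of each draw in order, without replacement, so each draw removes one from its color and from the total.
P = (4/10) · (3/9) · (6/8) · (2/7) = 1/35 ≈ 0.0286.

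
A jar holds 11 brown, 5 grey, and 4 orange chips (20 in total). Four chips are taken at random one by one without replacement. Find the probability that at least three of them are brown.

121/323

Sum the hypergeometric tail for j = 3,…,4 brown chips.
Favorable = C(11,3)·C(9,1) + C(11,4)·C(9,0) = 1815; total = C(20,4) = 4845.
P = 1815/4845 = 121/323 ≈ 0.3746.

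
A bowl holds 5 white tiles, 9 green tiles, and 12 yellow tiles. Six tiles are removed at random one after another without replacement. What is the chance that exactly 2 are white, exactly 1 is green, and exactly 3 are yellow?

Unordered draws without replacement: count favorable combinations over C(26,6).
Favorable = C(5,2) · C(9,1) · C(12,3) = 19800; total = C(26,6) = 230230.
P = 19800/230230 = 180/2093 ≈ 0.0860.

180/2093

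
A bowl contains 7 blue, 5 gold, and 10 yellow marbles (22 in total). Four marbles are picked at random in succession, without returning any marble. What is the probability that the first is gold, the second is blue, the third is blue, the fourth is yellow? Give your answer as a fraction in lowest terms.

Multiply the conditional probability of each draw in order, without replacement, so each draw removes one from its color and from the total.
P = (5/22) · (7/21) · (6/20) · (10/19) = 5/418 ≈ 0.0120.

5/418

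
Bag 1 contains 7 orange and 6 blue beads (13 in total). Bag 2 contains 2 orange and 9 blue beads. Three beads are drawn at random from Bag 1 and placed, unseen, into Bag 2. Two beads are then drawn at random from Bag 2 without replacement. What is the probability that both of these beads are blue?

Condition on how many of the transferred beads are blue (from Bag 1: 6 blue of 13; then Bag 2 has 14 total).
  0 blue: C(6,0)C(7,3)/C(13,3) = 35/286; then P = C(9,2)/C(14,2) = 36/91
  1 blue: C(6,1)C(7,2)/C(13,3) = 63/143; then P = C(10,2)/C(14,2) = 45/91
  2 blue: C(6,2)C(7,1)/C(13,3) = 105/286; then P = C(11,2)/C(14,2) = 55/91
  3 blue: C(6,3)C(7,0)/C(13,3) = 10/143; then P = C(12,2)/C(14,2) = 66/91
P(both blue) = 1275/2366 ≈ 0.5389.

1275/2366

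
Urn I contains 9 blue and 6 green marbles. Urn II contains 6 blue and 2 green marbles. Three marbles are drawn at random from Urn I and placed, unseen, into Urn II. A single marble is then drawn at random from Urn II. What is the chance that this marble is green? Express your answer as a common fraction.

16/55

Condition on how many of the transferred marbles are green (from Urn I: 6 green of 15; then Urn II has 11 total).
  0 green: C(6,0)C(9,3)/C(15,3) = 12/65; then P = 2/11
  1 green: C(6,1)C(9,2)/C(15,3) = 216/455; then P = 3/11
  2 green: C(6,2)C(9,1)/C(15,3) = 27/91; then P = 4/11
  3 green: C(6,3)C(9,0)/C(15,3) = 4/91; then P = 5/11
P(green from Urn II) = 16/55 ≈ 0.2909.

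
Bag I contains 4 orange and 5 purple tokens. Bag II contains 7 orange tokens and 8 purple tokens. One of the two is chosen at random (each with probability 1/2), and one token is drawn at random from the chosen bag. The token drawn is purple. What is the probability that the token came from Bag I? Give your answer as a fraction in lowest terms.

P(purple | Bag I) = 5/9; P(purple | Bag II) = 8/15.
P(purple) = 1/2·5/9 + 1/2·8/15 = 49/90.
By Bayes' rule, P(Bag I | purple) = 5/18 / 49/90 = 25/49 ≈ 0.5102.

25/49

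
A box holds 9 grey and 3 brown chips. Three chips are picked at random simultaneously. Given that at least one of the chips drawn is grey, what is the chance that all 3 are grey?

P(all 3 grey) = C(9,3)/C(12,3) = 21/55; P(at least one grey) = 1 − C(3,3)/C(12,3) = 219/220.
Since 'all 3 grey' ⊆ 'at least one grey', P(all 3 | at least one) = 21/55 / 219/220 = 28/73 ≈ 0.3836.

28/73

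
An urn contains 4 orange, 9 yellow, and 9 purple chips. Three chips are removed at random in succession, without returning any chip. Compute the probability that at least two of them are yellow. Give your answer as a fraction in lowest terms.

138/385

Sum the hypergeometric tail for j = 2,…,3 yellow chips.
Favorable = C(9,2)·C(13,1) + C(9,3)·C(13,0) = 552; total = C(22,3) = 1540.
P = 552/1540 = 138/385 ≈ 0.3584.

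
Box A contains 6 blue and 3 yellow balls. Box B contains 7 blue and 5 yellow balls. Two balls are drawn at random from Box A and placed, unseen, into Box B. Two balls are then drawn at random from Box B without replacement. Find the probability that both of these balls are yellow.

23/156

Condition on how many of the transferred balls are yellow (from Box A: 3 yellow of 9; then Box B has 14 total).
  0 yellow: C(3,0)C(6,2)/C(9,2) = 5/12; then P = C(5,2)/C(14,2) = 10/91
  1 yellow: C(3,1)C(6,1)/C(9,2) = 1/2; then P = C(6,2)/C(14,2) = 15/91
  2 yellow: C(3,2)C(6,0)/C(9,2) = 1/12; then P = C(7,2)/C(14,2) = 3/13
P(both yellow) = 23/156 ≈ 0.1474.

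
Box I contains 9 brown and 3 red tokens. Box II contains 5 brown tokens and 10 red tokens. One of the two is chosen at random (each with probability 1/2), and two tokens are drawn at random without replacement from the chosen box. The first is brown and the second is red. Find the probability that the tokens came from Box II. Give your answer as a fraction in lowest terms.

220/409

P(E | Box I) = 9/44; P(E | Box II) = 5/21.
P(E) = 1/2·9/44 + 1/2·5/21 = 409/1848.
By Bayes' rule, P(Box II | E) = 5/42 / 409/1848 = 220/409 ≈ 0.5379.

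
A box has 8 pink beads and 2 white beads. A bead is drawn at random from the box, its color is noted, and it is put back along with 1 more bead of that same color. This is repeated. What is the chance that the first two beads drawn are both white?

After a white draw the box holds 3 white out of 11.
P = (2/10)·(3/11) = 3/55 ≈ 0.0545.

3/55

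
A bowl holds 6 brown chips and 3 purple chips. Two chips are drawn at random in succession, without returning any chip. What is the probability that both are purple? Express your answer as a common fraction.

Unordered draws without replacement: count favorable combinations over C(9,2).
Favorable = C(6,0) · C(3,2) = 3; total = C(9,2) = 36.
P = 3/36 = 1/12 ≈ 0.0833.

1/12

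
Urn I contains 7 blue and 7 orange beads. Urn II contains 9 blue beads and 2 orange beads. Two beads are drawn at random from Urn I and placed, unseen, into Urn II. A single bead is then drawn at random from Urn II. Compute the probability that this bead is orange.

Condition on how many of the transferred beads are orange (from Urn I: 7 orange of 14; then Urn II has 13 total).
  0 orange: C(7,0)C(7,2)/C(14,2) = 3/13; then P = 2/13
  1 orange: C(7,1)C(7,1)/C(14,2) = 7/13; then P = 3/13
  2 orange: C(7,2)C(7,0)/C(14,2) = 3/13; then P = 4/13
P(orange from Urn II) = 3/13 ≈ 0.2308.

3/13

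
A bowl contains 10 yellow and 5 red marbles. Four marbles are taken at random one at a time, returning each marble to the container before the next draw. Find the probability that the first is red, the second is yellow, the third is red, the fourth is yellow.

4/81

Multiply the conditional probability of each draw in order, with replacement (the composition resets each draw).
P = (5/15) · (10/15) · (5/15) · (10/15) = 4/81 ≈ 0.0494.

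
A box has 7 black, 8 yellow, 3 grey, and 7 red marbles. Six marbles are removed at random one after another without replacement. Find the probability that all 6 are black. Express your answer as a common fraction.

1/25300

Unordered draws without replacement: count favorable combinations over C(25,6).
Favorable = C(7,6) · C(8,0) · C(3,0) · C(7,0) = 7; total = C(25,6) = 177100.
P = 7/177100 = 1/25300 ≈ 0.0000.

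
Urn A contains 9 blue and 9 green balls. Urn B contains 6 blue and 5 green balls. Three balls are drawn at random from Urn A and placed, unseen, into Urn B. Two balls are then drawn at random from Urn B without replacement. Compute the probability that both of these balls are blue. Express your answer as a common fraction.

60/221

Condition on how many of the transferred balls are blue (from Urn A: 9 blue of 18; then Urn B has 14 total).
  0 blue: C(9,0)C(9,3)/C(18,3) = 7/68; then P = C(6,2)/C(14,2) = 15/91
  1 blue: C(9,1)C(9,2)/C(18,3) = 27/68; then P = C(7,2)/C(14,2) = 3/13
  2 blue: C(9,2)C(9,1)/C(18,3) = 27/68; then P = C(8,2)/C(14,2) = 4/13
  3 blue: C(9,3)C(9,0)/C(18,3) = 7/68; then P = C(9,2)/C(14,2) = 36/91
P(both blue) = 60/221 ≈ 0.2715.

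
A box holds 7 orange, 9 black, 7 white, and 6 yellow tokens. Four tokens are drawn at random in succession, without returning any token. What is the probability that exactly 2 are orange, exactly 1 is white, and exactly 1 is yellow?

14/377

Unordered draws without replacement: count favorable combinations over C(29,4).
Favorable = C(7,2) · C(9,0) · C(7,1) · C(6,1) = 882; total = C(29,4) = 23751.
P = 882/23751 = 14/377 ≈ 0.0371.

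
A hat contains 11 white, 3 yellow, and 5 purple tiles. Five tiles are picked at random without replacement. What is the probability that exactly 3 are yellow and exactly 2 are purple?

Unordered draws without replacement: count favorable combinations over C(19,5).
Favorable = C(11,0) · C(3,3) · C(5,2) = 10; total = C(19,5) = 11628.
P = 10/11628 = 5/5814 ≈ 0.0009.

5/5814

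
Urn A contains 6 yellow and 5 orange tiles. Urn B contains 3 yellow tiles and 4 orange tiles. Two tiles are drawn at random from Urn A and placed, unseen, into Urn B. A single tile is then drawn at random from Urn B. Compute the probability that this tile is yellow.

Condition on how many of the transferred tiles are yellow (from Urn A: 6 yellow of 11; then Urn B has 9 total).
  0 yellow: C(6,0)C(5,2)/C(11,2) = 2/11; then P = 3/9
  1 yellow: C(6,1)C(5,1)/C(11,2) = 6/11; then P = 4/9
  2 yellow: C(6,2)C(5,0)/C(11,2) = 3/11; then P = 5/9
P(yellow from Urn B) = 5/11 ≈ 0.4545.

5/11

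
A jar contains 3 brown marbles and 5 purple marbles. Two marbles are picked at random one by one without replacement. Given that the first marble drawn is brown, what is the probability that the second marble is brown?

2/7

After removing 1 brown, the jar has 2 brown out of 7 remaining.
P(second is brown | given) = 2/7 ≈ 0.2857.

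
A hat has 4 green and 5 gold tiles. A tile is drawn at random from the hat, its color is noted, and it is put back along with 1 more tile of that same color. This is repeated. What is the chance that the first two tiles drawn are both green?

After a green draw the hat holds 5 green out of 10.
P = (4/9)·(5/10) = 2/9 ≈ 0.2222.

2/9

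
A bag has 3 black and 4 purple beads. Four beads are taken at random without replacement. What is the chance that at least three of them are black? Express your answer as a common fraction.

Sum the hypergeometric tail for j = 3,…,3 black beads.
Favorable = C(3,3)·C(4,1) = 4; total = C(7,4) = 35.
P = 4/35 = 4/35 ≈ 0.1143.

4/35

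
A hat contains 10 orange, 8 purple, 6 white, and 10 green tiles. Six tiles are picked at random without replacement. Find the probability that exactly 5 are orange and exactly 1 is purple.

252/168113

Unordered draws without replacement: count favorable combinations over C(34,6).
Favorable = C(10,5) · C(8,1) · C(6,0) · C(10,0) = 2016; total = C(34,6) = 1344904.
P = 2016/1344904 = 252/168113 ≈ 0.0015.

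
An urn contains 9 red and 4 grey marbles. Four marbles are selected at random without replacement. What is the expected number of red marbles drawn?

36/13

By linearity of expectation, E[X] = Σ P(draw i is red); by symmetry each draw (even without replacement) has P(red) = 9/13.
E[X] = 4 · 9/13 = 36/13 ≈ 2.7692.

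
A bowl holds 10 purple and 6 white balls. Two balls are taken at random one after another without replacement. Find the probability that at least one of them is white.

Use the complement: P(at least one white) = 1 − P(no white).
P(none) = C(10,2)/C(16,2) = 45/120.
So P = 1 − 45/120 = 5/8 ≈ 0.6250.

5/8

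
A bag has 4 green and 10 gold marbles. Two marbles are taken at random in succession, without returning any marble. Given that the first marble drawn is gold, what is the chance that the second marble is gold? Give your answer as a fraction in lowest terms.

After removing 1 gold, the bag has 9 gold out of 13 remaining.
P(second is gold | given) = 9/13 ≈ 0.6923.

9/13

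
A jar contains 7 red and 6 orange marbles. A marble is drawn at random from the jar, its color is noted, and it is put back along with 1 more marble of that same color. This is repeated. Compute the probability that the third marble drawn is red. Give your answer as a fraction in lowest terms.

Sum over the four possibilities for the first two draws (red/not-red each), tracking how the red count and total change by +1 per draw.
P(third is red) = 7/13 ≈ 0.5385. (In a Pólya urn every draw has the same marginal probability 7/13.)

7/13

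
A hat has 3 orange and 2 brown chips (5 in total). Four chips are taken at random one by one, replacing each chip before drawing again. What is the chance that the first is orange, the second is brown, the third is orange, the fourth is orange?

Multiply the conditional probability of each draw in order, with replacement (the composition resets each draw).
P = (3/5) · (2/5) · (3/5) · (3/5) = 54/625 ≈ 0.0864.

54/625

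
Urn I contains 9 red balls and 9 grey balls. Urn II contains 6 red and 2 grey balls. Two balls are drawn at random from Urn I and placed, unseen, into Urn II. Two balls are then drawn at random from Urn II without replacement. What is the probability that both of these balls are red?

361/765

Condition on how many of the transferred balls are red (from Urn I: 9 red of 18; then Urn II has 10 total).
  0 red: C(9,0)C(9,2)/C(18,2) = 4/17; then P = C(6,2)/C(10,2) = 1/3
  1 red: C(9,1)C(9,1)/C(18,2) = 9/17; then P = C(7,2)/C(10,2) = 7/15
  2 red: C(9,2)C(9,0)/C(18,2) = 4/17; then P = C(8,2)/C(10,2) = 28/45
P(both red) = 361/765 ≈ 0.4719.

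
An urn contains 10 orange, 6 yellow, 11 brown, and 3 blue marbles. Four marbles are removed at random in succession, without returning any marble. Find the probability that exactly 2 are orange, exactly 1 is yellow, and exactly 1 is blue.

Unordered draws without replacement: count favorable combinations over C(30,4).
Favorable = C(10,2) · C(6,1) · C(11,0) · C(3,1) = 810; total = C(30,4) = 27405.
P = 810/27405 = 6/203 ≈ 0.0296.

6/203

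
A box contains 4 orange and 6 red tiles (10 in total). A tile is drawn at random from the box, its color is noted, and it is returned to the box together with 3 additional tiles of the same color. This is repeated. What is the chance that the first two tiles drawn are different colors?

24/65

Either red then orange, or orange then red; after the first draw the total is 13.
P = (6/10)·(4/13) + (4/10)·(6/13) = 24/65 ≈ 0.3692.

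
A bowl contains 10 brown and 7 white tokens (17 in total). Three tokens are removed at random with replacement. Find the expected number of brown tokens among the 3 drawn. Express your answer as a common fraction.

By linearity of expectation, E[X] = Σ P(draw i is brown); each independent draw has P(brown) = 10/17.
E[X] = 3 · 10/17 = 30/17 ≈ 1.7647.

30/17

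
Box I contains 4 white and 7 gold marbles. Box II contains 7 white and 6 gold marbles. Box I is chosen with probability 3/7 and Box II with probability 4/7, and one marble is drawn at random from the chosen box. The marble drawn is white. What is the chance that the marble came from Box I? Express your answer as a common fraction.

39/116

P(white | Box I) = 4/11; P(white | Box II) = 7/13.
P(white) = 3/7·4/11 + 4/7·7/13 = 464/1001.
By Bayes' rule, P(Box I | white) = 12/77 / 464/1001 = 39/116 ≈ 0.3362.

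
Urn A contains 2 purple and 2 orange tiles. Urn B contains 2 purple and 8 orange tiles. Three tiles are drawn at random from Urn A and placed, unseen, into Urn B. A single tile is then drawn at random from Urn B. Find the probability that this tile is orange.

Condition on how many of the transferred tiles are orange (from Urn A: 2 orange of 4; then Urn B has 13 total).
  1 orange: C(2,1)C(2,2)/C(4,3) = 1/2; then P = 9/13
  2 orange: C(2,2)C(2,1)/C(4,3) = 1/2; then P = 10/13
P(orange from Urn B) = 19/26 ≈ 0.7308.

19/26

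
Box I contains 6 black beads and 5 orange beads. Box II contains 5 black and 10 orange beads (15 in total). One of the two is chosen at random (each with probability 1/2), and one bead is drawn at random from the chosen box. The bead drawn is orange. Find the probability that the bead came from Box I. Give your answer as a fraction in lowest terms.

15/37

P(orange | Box I) = 5/11; P(orange | Box II) = 2/3.
P(orange) = 1/2·5/11 + 1/2·2/3 = 37/66.
By Bayes' rule, P(Box I | orange) = 5/22 / 37/66 = 15/37 ≈ 0.4054.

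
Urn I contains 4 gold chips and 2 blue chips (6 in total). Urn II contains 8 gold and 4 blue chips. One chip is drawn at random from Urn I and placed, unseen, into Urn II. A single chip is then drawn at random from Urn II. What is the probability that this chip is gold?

2/3

Condition on how many of the transferred chips are gold (from Urn I: 4 gold of 6; then Urn II has 13 total).
  0 gold: C(4,0)C(2,1)/C(6,1) = 1/3; then P = 8/13
  1 gold: C(4,1)C(2,0)/C(6,1) = 2/3; then P = 9/13
P(gold from Urn II) = 2/3 ≈ 0.6667.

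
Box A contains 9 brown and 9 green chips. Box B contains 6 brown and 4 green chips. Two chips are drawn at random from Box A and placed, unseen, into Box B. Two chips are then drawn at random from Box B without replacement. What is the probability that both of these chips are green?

29/187

Condition on how many of the transferred chips are green (from Box A: 9 green of 18; then Box B has 12 total).
  0 green: C(9,0)C(9,2)/C(18,2) = 4/17; then P = C(4,2)/C(12,2) = 1/11
  1 green: C(9,1)C(9,1)/C(18,2) = 9/17; then P = C(5,2)/C(12,2) = 5/33
  2 green: C(9,2)C(9,0)/C(18,2) = 4/17; then P = C(6,2)/C(12,2) = 5/22
P(both green) = 29/187 ≈ 0.1551.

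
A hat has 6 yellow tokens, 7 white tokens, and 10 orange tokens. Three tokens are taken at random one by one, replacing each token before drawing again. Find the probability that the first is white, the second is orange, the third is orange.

Multiply the conditional probability of each draw in order, with replacement (the composition resets each draw).
P = (7/23) · (10/23) · (10/23) = 700/12167 ≈ 0.0575.

700/12167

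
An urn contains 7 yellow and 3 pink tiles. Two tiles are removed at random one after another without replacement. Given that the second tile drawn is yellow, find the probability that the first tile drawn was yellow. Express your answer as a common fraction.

P(first=yellow and the second tile drawn is yellow) = (7/10)·(6/9) = 7/15.
P(the second tile drawn is yellow) = Σ over first color = 7/15 + 7/30 = 7/10.
By Bayes, P(first=yellow | the second tile drawn is yellow) = 7/15 / 7/10 = 2/3 ≈ 0.6667.

2/3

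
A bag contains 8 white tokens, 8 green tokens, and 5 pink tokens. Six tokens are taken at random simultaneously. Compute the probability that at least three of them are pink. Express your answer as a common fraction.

37/323

Sum the hypergeometric tail for j = 3,…,5 pink tokens.
Favorable = C(5,3)·C(16,3) + C(5,4)·C(16,2) + C(5,5)·C(16,1) = 6216; total = C(21,6) = 54264.
P = 6216/54264 = 37/323 ≈ 0.1146.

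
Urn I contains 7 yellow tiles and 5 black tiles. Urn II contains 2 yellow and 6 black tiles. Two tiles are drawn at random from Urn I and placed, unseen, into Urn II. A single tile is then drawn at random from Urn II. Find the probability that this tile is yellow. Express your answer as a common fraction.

19/60

Condition on how many of the transferred tiles are yellow (from Urn I: 7 yellow of 12; then Urn II has 10 total).
  0 yellow: C(7,0)C(5,2)/C(12,2) = 5/33; then P = 2/10
  1 yellow: C(7,1)C(5,1)/C(12,2) = 35/66; then P = 3/10
  2 yellow: C(7,2)C(5,0)/C(12,2) = 7/22; then P = 4/10
P(yellow from Urn II) = 19/60 ≈ 0.3167.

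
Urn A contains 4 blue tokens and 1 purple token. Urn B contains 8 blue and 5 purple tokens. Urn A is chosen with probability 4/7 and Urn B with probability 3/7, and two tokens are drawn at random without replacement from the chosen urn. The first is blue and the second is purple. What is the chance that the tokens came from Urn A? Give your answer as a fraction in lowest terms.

P(E | Urn A) = 1/5; P(E | Urn B) = 10/39.
P(E) = 4/7·1/5 + 3/7·10/39 = 102/455.
By Bayes' rule, P(Urn A | E) = 4/35 / 102/455 = 26/51 ≈ 0.5098.

26/51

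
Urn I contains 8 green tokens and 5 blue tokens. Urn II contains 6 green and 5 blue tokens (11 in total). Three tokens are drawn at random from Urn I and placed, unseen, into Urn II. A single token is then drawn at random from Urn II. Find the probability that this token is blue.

Condition on how many of the transferred tokens are blue (from Urn I: 5 blue of 13; then Urn II has 14 total).
  0 blue: C(5,0)C(8,3)/C(13,3) = 28/143; then P = 5/14
  1 blue: C(5,1)C(8,2)/C(13,3) = 70/143; then P = 6/14
  2 blue: C(5,2)C(8,1)/C(13,3) = 40/143; then P = 7/14
  3 blue: C(5,3)C(8,0)/C(13,3) = 5/143; then P = 8/14
P(blue from Urn II) = 40/91 ≈ 0.4396.

40/91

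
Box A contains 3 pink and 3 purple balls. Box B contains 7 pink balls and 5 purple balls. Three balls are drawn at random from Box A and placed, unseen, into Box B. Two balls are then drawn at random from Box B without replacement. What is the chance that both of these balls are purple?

Condition on how many of the transferred balls are purple (from Box A: 3 purple of 6; then Box B has 15 total).
  0 purple: C(3,0)C(3,3)/C(6,3) = 1/20; then P = C(5,2)/C(15,2) = 2/21
  1 purple: C(3,1)C(3,2)/C(6,3) = 9/20; then P = C(6,2)/C(15,2) = 1/7
  2 purple: C(3,2)C(3,1)/C(6,3) = 9/20; then P = C(7,2)/C(15,2) = 1/5
  3 purple: C(3,3)C(3,0)/C(6,3) = 1/20; then P = C(8,2)/C(15,2) = 4/15
P(both purple) = 181/1050 ≈ 0.1724.

181/1050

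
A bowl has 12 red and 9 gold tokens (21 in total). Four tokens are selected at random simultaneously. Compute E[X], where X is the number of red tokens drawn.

By linearity of expectation, E[X] = Σ P(draw i is red); by symmetry each draw (even without replacement) has P(red) = 12/21.
E[X] = 4 · 12/21 = 16/7 ≈ 2.2857.

16/7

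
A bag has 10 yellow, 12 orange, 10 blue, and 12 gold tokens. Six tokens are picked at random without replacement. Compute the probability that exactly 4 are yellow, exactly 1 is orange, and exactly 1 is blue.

900/252109

Unordered draws without replacement: count favorable combinations over C(44,6).
Favorable = C(10,4) · C(12,1) · C(10,1) · C(12,0) = 25200; total = C(44,6) = 7059052.
P = 25200/7059052 = 900/252109 ≈ 0.0036.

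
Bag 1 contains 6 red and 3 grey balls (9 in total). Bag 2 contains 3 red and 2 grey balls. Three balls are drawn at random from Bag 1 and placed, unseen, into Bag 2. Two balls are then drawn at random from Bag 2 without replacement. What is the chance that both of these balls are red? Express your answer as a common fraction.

Condition on how many of the transferred balls are red (from Bag 1: 6 red of 9; then Bag 2 has 8 total).
  0 red: C(6,0)C(3,3)/C(9,3) = 1/84; then P = C(3,2)/C(8,2) = 3/28
  1 red: C(6,1)C(3,2)/C(9,3) = 3/14; then P = C(4,2)/C(8,2) = 3/14
  2 red: C(6,2)C(3,1)/C(9,3) = 15/28; then P = C(5,2)/C(8,2) = 5/14
  3 red: C(6,3)C(3,0)/C(9,3) = 5/21; then P = C(6,2)/C(8,2) = 15/28
P(both red) = 41/112 ≈ 0.3661.

41/112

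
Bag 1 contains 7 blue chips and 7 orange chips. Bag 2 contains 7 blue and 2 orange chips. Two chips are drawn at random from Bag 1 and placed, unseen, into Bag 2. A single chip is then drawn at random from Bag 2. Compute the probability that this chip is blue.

8/11

Condition on how many of the transferred chips are blue (from Bag 1: 7 blue of 14; then Bag 2 has 11 total).
  0 blue: C(7,0)C(7,2)/C(14,2) = 3/13; then P = 7/11
  1 blue: C(7,1)C(7,1)/C(14,2) = 7/13; then P = 8/11
  2 blue: C(7,2)C(7,0)/C(14,2) = 3/13; then P = 9/11
P(blue from Bag 2) = 8/11 ≈ 0.7273.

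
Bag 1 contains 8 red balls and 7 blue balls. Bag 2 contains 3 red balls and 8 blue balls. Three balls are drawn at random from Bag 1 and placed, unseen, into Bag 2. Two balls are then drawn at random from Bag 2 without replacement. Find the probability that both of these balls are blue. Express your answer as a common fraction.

Condition on how many of the transferred balls are blue (from Bag 1: 7 blue of 15; then Bag 2 has 14 total).
  0 blue: C(7,0)C(8,3)/C(15,3) = 8/65; then P = C(8,2)/C(14,2) = 4/13
  1 blue: C(7,1)C(8,2)/C(15,3) = 28/65; then P = C(9,2)/C(14,2) = 36/91
  2 blue: C(7,2)C(8,1)/C(15,3) = 24/65; then P = C(10,2)/C(14,2) = 45/91
  3 blue: C(7,3)C(8,0)/C(15,3) = 1/13; then P = C(11,2)/C(14,2) = 55/91
P(both blue) = 199/455 ≈ 0.4374.

199/455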